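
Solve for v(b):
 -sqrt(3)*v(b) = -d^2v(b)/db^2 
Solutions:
 v(b) = C1*exp(-3^(1/4)*b) + C2*exp(3^(1/4)*b)


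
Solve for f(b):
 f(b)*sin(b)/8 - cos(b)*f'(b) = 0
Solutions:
 f(b) = C1/cos(b)^(1/8)


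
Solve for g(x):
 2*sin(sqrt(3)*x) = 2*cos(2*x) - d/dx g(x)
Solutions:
 g(x) = C1 + sin(2*x) + 2*sqrt(3)*cos(sqrt(3)*x)/3


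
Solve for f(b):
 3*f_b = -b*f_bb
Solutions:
 f(b) = C1 + C2/b^2


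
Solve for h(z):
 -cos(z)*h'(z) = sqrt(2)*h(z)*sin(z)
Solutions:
 h(z) = C1*cos(z)^(sqrt(2))


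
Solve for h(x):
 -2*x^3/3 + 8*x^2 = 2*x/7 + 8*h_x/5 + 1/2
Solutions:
 h(x) = C1 - 5*x^4/48 + 5*x^3/3 - 5*x^2/56 - 5*x/16


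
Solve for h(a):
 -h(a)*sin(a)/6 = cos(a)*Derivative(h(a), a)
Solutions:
 h(a) = C1*cos(a)^(1/6)


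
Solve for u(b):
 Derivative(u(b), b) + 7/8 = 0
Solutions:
 u(b) = C1 - 7*b/8


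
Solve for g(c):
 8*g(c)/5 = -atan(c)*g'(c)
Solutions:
 g(c) = C1*exp(-8*Integral(1/atan(c), c)/5)


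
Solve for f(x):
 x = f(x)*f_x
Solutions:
 f(x) = -sqrt(C1 + x^2)
 f(x) = sqrt(C1 + x^2)


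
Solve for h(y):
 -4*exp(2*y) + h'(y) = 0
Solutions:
 h(y) = C1 + 2*exp(2*y)


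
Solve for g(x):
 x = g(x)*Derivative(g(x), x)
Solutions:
 g(x) = -sqrt(C1 + x^2)
 g(x) = sqrt(C1 + x^2)


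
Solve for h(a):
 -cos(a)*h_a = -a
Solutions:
 h(a) = C1 + Integral(a/cos(a), a)


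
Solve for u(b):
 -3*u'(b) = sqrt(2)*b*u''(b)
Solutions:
 u(b) = C1 + C2*b^(1 - 3*sqrt(2)/2)


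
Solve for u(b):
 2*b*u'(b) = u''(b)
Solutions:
 u(b) = C1 + C2*erfi(b)


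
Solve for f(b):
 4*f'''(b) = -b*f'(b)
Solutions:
 f(b) = C1 + Integral(C2*airyai(-2^(1/3)*b/2) + C3*airybi(-2^(1/3)*b/2), b)


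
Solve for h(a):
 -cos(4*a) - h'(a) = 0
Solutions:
 h(a) = C1 - sin(4*a)/4


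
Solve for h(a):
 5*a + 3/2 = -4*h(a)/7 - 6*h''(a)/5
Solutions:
 h(a) = C1*sin(sqrt(210)*a/21) + C2*cos(sqrt(210)*a/21) - 35*a/4 - 21/8


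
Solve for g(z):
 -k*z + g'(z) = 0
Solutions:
 g(z) = C1 + k*z^2/2


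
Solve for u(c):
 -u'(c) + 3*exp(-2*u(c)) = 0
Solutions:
 u(c) = log(-sqrt(C1 + 6*c))
 u(c) = log(C1 + 6*c)/2


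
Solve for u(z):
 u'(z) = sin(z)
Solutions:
 u(z) = C1 - cos(z)


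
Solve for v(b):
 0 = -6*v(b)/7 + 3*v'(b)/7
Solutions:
 v(b) = C1*exp(2*b)


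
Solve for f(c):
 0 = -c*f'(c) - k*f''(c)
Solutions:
 f(c) = C1 + C2*sqrt(k)*erf(sqrt(2)*c*sqrt(1/k)/2)


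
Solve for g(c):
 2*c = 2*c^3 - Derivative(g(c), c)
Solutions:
 g(c) = C1 + c^4/2 - c^2


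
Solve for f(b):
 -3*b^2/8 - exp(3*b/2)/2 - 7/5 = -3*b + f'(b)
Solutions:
 f(b) = C1 - b^3/8 + 3*b^2/2 - 7*b/5 - exp(3*b/2)/3


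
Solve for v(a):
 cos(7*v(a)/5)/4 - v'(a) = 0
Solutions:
 -a/4 - 5*log(sin(7*v(a)/5) - 1)/14 + 5*log(sin(7*v(a)/5) + 1)/14 = C1


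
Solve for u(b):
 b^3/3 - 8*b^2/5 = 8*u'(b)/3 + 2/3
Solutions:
 u(b) = C1 + b^4/32 - b^3/5 - b/4


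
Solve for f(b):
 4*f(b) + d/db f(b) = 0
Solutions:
 f(b) = C1*exp(-4*b)


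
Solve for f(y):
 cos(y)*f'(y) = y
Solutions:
 f(y) = C1 + Integral(y/cos(y), y)


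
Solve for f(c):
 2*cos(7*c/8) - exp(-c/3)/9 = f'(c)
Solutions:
 f(c) = C1 + 16*sin(7*c/8)/7 + exp(-c/3)/3


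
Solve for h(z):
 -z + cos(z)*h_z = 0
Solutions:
 h(z) = C1 + Integral(z/cos(z), z)


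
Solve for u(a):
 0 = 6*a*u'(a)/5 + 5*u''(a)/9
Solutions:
 u(a) = C1 + C2*erf(3*sqrt(3)*a/5)


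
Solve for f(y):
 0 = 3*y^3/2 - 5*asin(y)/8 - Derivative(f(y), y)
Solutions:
 f(y) = C1 + 3*y^4/8 - 5*y*asin(y)/8 - 5*sqrt(1 - y^2)/8


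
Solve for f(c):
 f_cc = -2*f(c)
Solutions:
 f(c) = C1*sin(sqrt(2)*c) + C2*cos(sqrt(2)*c)


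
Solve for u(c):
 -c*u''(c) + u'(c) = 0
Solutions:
 u(c) = C1 + C2*c^2


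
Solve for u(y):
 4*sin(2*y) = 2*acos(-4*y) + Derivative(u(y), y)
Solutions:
 u(y) = C1 - 2*y*acos(-4*y) - sqrt(1 - 16*y^2)/2 - 2*cos(2*y)


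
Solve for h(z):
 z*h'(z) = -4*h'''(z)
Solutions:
 h(z) = C1 + Integral(C2*airyai(-2^(1/3)*z/2) + C3*airybi(-2^(1/3)*z/2), z)


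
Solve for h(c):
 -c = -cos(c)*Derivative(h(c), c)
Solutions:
 h(c) = C1 + Integral(c/cos(c), c)


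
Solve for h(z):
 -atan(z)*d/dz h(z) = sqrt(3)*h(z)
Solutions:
 h(z) = C1*exp(-sqrt(3)*Integral(1/atan(z), z))


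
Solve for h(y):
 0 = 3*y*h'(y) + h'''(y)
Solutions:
 h(y) = C1 + Integral(C2*airyai(-3^(1/3)*y) + C3*airybi(-3^(1/3)*y), y)


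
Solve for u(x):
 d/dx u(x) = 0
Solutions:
 u(x) = C1


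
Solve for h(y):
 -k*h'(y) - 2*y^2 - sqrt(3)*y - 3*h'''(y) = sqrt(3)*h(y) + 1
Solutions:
 h(y) = C1*exp(2^(1/3)*y*(2*k/(sqrt(4*k^3 + 243) + 9*sqrt(3))^(1/3) - 2^(1/3)*(sqrt(4*k^3 + 243) + 9*sqrt(3))^(1/3))/6) + C2*exp(2^(1/3)*y*(8*k/((-1 + sqrt(3)*I)*(sqrt(4*k^3 + 243) + 9*sqrt(3))^(1/3)) + 2^(1/3)*(sqrt(4*k^3 + 243) + 9*sqrt(3))^(1/3) - 2^(1/3)*sqrt(3)*I*(sqrt(4*k^3 + 243) + 9*sqrt(3))^(1/3))/12) + C3*exp(2^(1/3)*y*(-8*k/((1 + sqrt(3)*I)*(sqrt(4*k^3 + 243) + 9*sqrt(3))^(1/3)) + 2^(1/3)*(sqrt(4*k^3 + 243) + 9*sqrt(3))^(1/3) + 2^(1/3)*sqrt(3)*I*(sqrt(4*k^3 + 243) + 9*sqrt(3))^(1/3))/12) - 4*sqrt(3)*k^2/9 + 4*k*y/3 + sqrt(3)*k/3 - 2*sqrt(3)*y^2/3 - y - sqrt(3)/3


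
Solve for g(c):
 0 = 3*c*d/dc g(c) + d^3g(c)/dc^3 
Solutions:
 g(c) = C1 + Integral(C2*airyai(-3^(1/3)*c) + C3*airybi(-3^(1/3)*c), c)


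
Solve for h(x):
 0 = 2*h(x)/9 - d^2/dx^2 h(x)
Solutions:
 h(x) = C1*exp(-sqrt(2)*x/3) + C2*exp(sqrt(2)*x/3)


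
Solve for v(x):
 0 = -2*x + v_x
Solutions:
 v(x) = C1 + x^2


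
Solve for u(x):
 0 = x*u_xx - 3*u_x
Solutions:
 u(x) = C1 + C2*x^4


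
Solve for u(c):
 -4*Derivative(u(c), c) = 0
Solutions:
 u(c) = C1


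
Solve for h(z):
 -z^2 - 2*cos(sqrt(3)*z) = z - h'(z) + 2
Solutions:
 h(z) = C1 + z^3/3 + z^2/2 + 2*z + 2*sqrt(3)*sin(sqrt(3)*z)/3


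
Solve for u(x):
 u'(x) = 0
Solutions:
 u(x) = C1


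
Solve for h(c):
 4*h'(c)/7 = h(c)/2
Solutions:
 h(c) = C1*exp(7*c/8)


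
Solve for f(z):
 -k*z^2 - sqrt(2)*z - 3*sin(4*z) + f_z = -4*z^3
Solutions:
 f(z) = C1 + k*z^3/3 - z^4 + sqrt(2)*z^2/2 - 3*cos(4*z)/4


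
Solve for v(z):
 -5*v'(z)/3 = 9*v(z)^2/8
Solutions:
 v(z) = 40/(C1 + 27*z)


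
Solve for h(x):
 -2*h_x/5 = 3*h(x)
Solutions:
 h(x) = C1*exp(-15*x/2)


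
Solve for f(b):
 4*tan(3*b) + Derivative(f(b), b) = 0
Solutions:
 f(b) = C1 + 4*log(cos(3*b))/3


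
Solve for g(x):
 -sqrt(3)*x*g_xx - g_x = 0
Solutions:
 g(x) = C1 + C2*x^(1 - sqrt(3)/3)


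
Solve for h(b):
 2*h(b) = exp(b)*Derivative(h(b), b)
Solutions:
 h(b) = C1*exp(-2*exp(-b))


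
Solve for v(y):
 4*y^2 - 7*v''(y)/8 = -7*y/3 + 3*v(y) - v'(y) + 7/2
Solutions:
 v(y) = 4*y^2/3 + 5*y/3 + (C1*sin(2*sqrt(38)*y/7) + C2*cos(2*sqrt(38)*y/7))*exp(4*y/7) - 25/18


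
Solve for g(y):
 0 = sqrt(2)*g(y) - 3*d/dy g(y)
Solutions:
 g(y) = C1*exp(sqrt(2)*y/3)


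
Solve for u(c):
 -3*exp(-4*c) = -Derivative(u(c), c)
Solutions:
 u(c) = C1 - 3*exp(-4*c)/4


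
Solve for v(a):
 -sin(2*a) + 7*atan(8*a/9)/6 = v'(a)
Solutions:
 v(a) = C1 + 7*a*atan(8*a/9)/6 - 21*log(64*a^2 + 81)/32 + cos(2*a)/2


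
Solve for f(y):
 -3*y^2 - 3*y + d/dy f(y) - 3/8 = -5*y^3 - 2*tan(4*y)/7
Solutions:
 f(y) = C1 - 5*y^4/4 + y^3 + 3*y^2/2 + 3*y/8 + log(cos(4*y))/14


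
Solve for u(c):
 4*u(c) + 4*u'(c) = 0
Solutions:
 u(c) = C1*exp(-c)


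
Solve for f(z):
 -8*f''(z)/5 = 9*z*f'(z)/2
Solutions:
 f(z) = C1 + C2*erf(3*sqrt(10)*z/8)


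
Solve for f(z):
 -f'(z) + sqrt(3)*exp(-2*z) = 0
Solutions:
 f(z) = C1 - sqrt(3)*exp(-2*z)/2


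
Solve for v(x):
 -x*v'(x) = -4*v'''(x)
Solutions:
 v(x) = C1 + Integral(C2*airyai(2^(1/3)*x/2) + C3*airybi(2^(1/3)*x/2), x)


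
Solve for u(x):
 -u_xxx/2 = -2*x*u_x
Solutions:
 u(x) = C1 + Integral(C2*airyai(2^(2/3)*x) + C3*airybi(2^(2/3)*x), x)


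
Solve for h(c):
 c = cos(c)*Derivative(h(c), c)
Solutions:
 h(c) = C1 + Integral(c/cos(c), c)


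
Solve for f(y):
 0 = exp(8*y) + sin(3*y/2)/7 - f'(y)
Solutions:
 f(y) = C1 + exp(8*y)/8 - 2*cos(3*y/2)/21


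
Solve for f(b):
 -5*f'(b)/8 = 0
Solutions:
 f(b) = C1


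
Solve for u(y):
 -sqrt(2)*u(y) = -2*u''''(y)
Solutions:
 u(y) = C1*exp(-2^(7/8)*y/2) + C2*exp(2^(7/8)*y/2) + C3*sin(2^(7/8)*y/2) + C4*cos(2^(7/8)*y/2)


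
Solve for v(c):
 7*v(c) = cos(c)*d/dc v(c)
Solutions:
 v(c) = C1*sqrt(sin(c) + 1)*(sin(c)^3 + 3*sin(c)^2 + 3*sin(c) + 1)/(sqrt(sin(c) - 1)*(sin(c)^3 - 3*sin(c)^2 + 3*sin(c) - 1))


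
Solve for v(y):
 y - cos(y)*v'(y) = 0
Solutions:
 v(y) = C1 + Integral(y/cos(y), y)


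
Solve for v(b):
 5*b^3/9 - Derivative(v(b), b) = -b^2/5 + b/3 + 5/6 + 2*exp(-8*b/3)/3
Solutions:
 v(b) = C1 + 5*b^4/36 + b^3/15 - b^2/6 - 5*b/6 + exp(-8*b/3)/4


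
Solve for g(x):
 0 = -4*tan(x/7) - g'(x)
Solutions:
 g(x) = C1 + 28*log(cos(x/7))


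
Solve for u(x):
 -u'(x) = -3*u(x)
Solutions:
 u(x) = C1*exp(3*x)


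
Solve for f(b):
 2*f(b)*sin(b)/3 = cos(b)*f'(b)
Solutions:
 f(b) = C1/cos(b)^(2/3)


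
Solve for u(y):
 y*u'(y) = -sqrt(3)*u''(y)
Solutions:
 u(y) = C1 + C2*erf(sqrt(2)*3^(3/4)*y/6)


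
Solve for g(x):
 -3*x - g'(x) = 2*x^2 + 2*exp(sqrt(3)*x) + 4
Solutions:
 g(x) = C1 - 2*x^3/3 - 3*x^2/2 - 4*x - 2*sqrt(3)*exp(sqrt(3)*x)/3


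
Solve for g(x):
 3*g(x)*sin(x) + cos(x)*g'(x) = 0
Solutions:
 g(x) = C1*cos(x)^3


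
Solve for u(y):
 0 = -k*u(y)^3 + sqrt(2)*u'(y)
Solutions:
 u(y) = -sqrt(-1/(C1 + sqrt(2)*k*y))
 u(y) = sqrt(-1/(C1 + sqrt(2)*k*y))


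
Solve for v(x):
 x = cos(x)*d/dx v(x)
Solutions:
 v(x) = C1 + Integral(x/cos(x), x)


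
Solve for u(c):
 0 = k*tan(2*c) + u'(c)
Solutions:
 u(c) = C1 + k*log(cos(2*c))/2


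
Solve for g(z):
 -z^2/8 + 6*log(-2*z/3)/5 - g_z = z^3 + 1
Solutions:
 g(z) = C1 - z^4/4 - z^3/24 + 6*z*log(-z)/5 + z*(-11 - 6*log(3) + 6*log(2))/5


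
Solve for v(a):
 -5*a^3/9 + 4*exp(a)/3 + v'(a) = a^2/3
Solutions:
 v(a) = C1 + 5*a^4/36 + a^3/9 - 4*exp(a)/3


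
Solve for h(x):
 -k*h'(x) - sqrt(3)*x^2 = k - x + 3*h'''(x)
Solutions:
 h(x) = C1 + C2*exp(-sqrt(3)*x*sqrt(-k)/3) + C3*exp(sqrt(3)*x*sqrt(-k)/3) - x - sqrt(3)*x^3/(3*k) + x^2/(2*k) + 6*sqrt(3)*x/k^2


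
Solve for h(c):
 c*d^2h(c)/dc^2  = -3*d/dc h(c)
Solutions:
 h(c) = C1 + C2/c^2


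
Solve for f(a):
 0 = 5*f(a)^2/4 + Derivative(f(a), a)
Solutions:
 f(a) = 4/(C1 + 5*a)


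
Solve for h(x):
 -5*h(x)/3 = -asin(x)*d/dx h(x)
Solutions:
 h(x) = C1*exp(5*Integral(1/asin(x), x)/3)


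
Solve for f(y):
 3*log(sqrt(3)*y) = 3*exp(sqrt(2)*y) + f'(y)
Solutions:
 f(y) = C1 + 3*y*log(y) + y*(-3 + 3*log(3)/2) - 3*sqrt(2)*exp(sqrt(2)*y)/2


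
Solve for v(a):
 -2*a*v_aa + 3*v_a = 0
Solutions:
 v(a) = C1 + C2*a^(5/2)


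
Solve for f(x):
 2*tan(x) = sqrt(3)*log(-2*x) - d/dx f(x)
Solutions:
 f(x) = C1 + sqrt(3)*x*(log(-x) - 1) + sqrt(3)*x*log(2) + 2*log(cos(x))


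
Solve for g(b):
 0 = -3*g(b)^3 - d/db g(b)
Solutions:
 g(b) = -sqrt(2)*sqrt(-1/(C1 - 3*b))/2
 g(b) = sqrt(2)*sqrt(-1/(C1 - 3*b))/2


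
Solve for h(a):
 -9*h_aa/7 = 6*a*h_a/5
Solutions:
 h(a) = C1 + C2*erf(sqrt(105)*a/15)


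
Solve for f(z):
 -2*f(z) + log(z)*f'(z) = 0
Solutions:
 f(z) = C1*exp(2*li(z))


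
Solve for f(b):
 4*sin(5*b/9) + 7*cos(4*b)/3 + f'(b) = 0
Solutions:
 f(b) = C1 - 7*sin(4*b)/12 + 36*cos(5*b/9)/5


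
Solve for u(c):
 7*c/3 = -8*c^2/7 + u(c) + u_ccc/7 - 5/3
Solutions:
 u(c) = C3*exp(-7^(1/3)*c) + 8*c^2/7 + 7*c/3 + (C1*sin(sqrt(3)*7^(1/3)*c/2) + C2*cos(sqrt(3)*7^(1/3)*c/2))*exp(7^(1/3)*c/2) + 5/3


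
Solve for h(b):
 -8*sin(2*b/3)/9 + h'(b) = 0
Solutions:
 h(b) = C1 - 4*cos(2*b/3)/3


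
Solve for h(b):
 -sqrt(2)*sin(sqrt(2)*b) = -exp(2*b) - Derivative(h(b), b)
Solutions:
 h(b) = C1 - exp(2*b)/2 - cos(sqrt(2)*b)


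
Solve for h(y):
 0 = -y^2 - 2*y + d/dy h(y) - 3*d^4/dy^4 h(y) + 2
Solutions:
 h(y) = C1 + C4*exp(3^(2/3)*y/3) + y^3/3 + y^2 - 2*y + (C2*sin(3^(1/6)*y/2) + C3*cos(3^(1/6)*y/2))*exp(-3^(2/3)*y/6)


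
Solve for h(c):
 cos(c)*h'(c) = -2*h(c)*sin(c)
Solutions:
 h(c) = C1*cos(c)^2


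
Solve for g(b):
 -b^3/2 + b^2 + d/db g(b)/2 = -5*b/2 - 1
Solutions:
 g(b) = C1 + b^4/4 - 2*b^3/3 - 5*b^2/2 - 2*b


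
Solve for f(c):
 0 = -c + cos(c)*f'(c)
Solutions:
 f(c) = C1 + Integral(c/cos(c), c)


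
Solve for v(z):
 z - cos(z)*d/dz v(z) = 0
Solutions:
 v(z) = C1 + Integral(z/cos(z), z)


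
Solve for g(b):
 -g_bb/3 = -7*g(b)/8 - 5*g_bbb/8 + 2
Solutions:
 g(b) = C1*exp(b*(128*2^(1/3)/(135*sqrt(878689) + 126551)^(1/3) + 32 + 2^(2/3)*(135*sqrt(878689) + 126551)^(1/3))/180)*sin(2^(1/3)*sqrt(3)*b*(-2^(1/3)*(135*sqrt(878689) + 126551)^(1/3) + 128/(135*sqrt(878689) + 126551)^(1/3))/180) + C2*exp(b*(128*2^(1/3)/(135*sqrt(878689) + 126551)^(1/3) + 32 + 2^(2/3)*(135*sqrt(878689) + 126551)^(1/3))/180)*cos(2^(1/3)*sqrt(3)*b*(-2^(1/3)*(135*sqrt(878689) + 126551)^(1/3) + 128/(135*sqrt(878689) + 126551)^(1/3))/180) + C3*exp(b*(-2^(2/3)*(135*sqrt(878689) + 126551)^(1/3) - 128*2^(1/3)/(135*sqrt(878689) + 126551)^(1/3) + 16)/90) + 16/7


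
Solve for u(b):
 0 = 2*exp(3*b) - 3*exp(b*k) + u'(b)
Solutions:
 u(b) = C1 - 2*exp(3*b)/3 + 3*exp(b*k)/k


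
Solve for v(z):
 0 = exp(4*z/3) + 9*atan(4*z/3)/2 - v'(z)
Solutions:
 v(z) = C1 + 9*z*atan(4*z/3)/2 + 3*exp(4*z/3)/4 - 27*log(16*z^2 + 9)/16


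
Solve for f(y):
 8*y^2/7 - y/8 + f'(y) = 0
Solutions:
 f(y) = C1 - 8*y^3/21 + y^2/16


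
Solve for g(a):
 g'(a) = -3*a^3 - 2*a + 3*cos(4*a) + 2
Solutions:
 g(a) = C1 - 3*a^4/4 - a^2 + 2*a + 3*sin(4*a)/4


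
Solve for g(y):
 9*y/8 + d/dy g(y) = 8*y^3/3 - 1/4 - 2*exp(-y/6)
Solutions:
 g(y) = C1 + 2*y^4/3 - 9*y^2/16 - y/4 + 12*exp(-y/6)


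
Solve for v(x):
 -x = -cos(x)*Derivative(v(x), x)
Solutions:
 v(x) = C1 + Integral(x/cos(x), x)


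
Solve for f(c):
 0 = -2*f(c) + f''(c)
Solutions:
 f(c) = C1*exp(-sqrt(2)*c) + C2*exp(sqrt(2)*c)


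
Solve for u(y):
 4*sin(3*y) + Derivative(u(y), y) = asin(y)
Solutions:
 u(y) = C1 + y*asin(y) + sqrt(1 - y^2) + 4*cos(3*y)/3


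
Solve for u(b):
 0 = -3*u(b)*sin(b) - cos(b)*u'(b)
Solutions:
 u(b) = C1*cos(b)^3


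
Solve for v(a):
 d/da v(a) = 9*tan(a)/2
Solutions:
 v(a) = C1 - 9*log(cos(a))/2


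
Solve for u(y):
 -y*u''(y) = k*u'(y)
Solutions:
 u(y) = C1 + y^(1 - re(k))*(C2*sin(log(y)*Abs(im(k))) + C3*cos(log(y)*im(k)))


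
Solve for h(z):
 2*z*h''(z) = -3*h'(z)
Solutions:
 h(z) = C1 + C2/sqrt(z)


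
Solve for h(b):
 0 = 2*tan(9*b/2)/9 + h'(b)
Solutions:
 h(b) = C1 + 4*log(cos(9*b/2))/81


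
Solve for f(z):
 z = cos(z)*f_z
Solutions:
 f(z) = C1 + Integral(z/cos(z), z)


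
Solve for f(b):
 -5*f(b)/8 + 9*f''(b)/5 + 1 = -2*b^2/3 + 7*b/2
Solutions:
 f(b) = C1*exp(-5*sqrt(2)*b/12) + C2*exp(5*sqrt(2)*b/12) + 16*b^2/15 - 28*b/5 + 968/125


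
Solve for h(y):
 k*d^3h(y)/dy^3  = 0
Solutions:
 h(y) = C1 + C2*y + C3*y^2


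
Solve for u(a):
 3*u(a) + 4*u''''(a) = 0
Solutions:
 u(a) = (C1*sin(3^(1/4)*a/2) + C2*cos(3^(1/4)*a/2))*exp(-3^(1/4)*a/2) + (C3*sin(3^(1/4)*a/2) + C4*cos(3^(1/4)*a/2))*exp(3^(1/4)*a/2)


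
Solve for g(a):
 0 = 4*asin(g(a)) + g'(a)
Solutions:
 Integral(1/asin(_y), (_y, g(a))) = C1 - 4*a


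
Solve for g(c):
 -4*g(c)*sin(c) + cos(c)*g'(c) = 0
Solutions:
 g(c) = C1/cos(c)^4


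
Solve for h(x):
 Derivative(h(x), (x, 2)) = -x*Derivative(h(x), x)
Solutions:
 h(x) = C1 + C2*erf(sqrt(2)*x/2)


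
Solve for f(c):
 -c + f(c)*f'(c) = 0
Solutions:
 f(c) = -sqrt(C1 + c^2)
 f(c) = sqrt(C1 + c^2)


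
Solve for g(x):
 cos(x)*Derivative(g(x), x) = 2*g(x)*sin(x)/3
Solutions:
 g(x) = C1/cos(x)^(2/3)


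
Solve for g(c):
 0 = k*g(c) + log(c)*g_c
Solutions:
 g(c) = C1*exp(-k*li(c))


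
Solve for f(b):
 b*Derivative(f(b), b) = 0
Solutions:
 f(b) = C1


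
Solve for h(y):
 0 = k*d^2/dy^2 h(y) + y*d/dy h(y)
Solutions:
 h(y) = C1 + C2*sqrt(k)*erf(sqrt(2)*y*sqrt(1/k)/2)


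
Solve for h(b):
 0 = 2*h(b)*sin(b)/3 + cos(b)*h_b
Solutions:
 h(b) = C1*cos(b)^(2/3)


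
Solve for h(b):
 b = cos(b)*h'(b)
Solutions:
 h(b) = C1 + Integral(b/cos(b), b)


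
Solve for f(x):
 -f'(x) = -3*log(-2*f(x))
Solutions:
 -Integral(1/(log(-_y) + log(2)), (_y, f(x)))/3 = C1 - x


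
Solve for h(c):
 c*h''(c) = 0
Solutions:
 h(c) = C1 + C2*c


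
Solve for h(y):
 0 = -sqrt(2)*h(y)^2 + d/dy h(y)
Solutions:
 h(y) = -1/(C1 + sqrt(2)*y)


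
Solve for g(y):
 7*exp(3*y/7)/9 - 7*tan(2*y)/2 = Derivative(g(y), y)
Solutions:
 g(y) = C1 + 49*exp(3*y/7)/27 + 7*log(cos(2*y))/4


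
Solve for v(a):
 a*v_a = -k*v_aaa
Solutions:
 v(a) = C1 + Integral(C2*airyai(a*(-1/k)^(1/3)) + C3*airybi(a*(-1/k)^(1/3)), a)


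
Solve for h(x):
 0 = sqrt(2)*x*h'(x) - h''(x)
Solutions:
 h(x) = C1 + C2*erfi(2^(3/4)*x/2)


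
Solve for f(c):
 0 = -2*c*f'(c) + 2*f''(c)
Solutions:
 f(c) = C1 + C2*erfi(sqrt(2)*c/2)


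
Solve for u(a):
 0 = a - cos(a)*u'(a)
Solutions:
 u(a) = C1 + Integral(a/cos(a), a)


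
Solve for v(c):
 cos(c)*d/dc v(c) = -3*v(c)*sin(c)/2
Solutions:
 v(c) = C1*cos(c)^(3/2)


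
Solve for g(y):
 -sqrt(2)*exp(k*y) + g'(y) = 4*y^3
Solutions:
 g(y) = C1 + y^4 + sqrt(2)*exp(k*y)/k


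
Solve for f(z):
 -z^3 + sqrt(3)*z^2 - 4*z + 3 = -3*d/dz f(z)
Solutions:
 f(z) = C1 + z^4/12 - sqrt(3)*z^3/9 + 2*z^2/3 - z


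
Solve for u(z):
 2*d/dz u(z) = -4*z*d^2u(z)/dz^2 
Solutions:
 u(z) = C1 + C2*sqrt(z)


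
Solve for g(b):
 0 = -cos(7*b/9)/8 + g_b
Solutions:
 g(b) = C1 + 9*sin(7*b/9)/56


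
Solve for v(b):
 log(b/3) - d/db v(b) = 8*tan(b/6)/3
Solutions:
 v(b) = C1 + b*log(b) - b*log(3) - b + 16*log(cos(b/6))


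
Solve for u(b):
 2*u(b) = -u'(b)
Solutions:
 u(b) = C1*exp(-2*b)


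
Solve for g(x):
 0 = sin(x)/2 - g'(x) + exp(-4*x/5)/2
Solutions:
 g(x) = C1 - cos(x)/2 - 5*exp(-4*x/5)/8


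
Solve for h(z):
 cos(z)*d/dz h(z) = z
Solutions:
 h(z) = C1 + Integral(z/cos(z), z)


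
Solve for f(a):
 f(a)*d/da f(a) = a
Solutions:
 f(a) = -sqrt(C1 + a^2)
 f(a) = sqrt(C1 + a^2)


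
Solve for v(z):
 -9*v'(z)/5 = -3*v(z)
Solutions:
 v(z) = C1*exp(5*z/3)


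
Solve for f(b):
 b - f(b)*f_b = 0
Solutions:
 f(b) = -sqrt(C1 + b^2)
 f(b) = sqrt(C1 + b^2)


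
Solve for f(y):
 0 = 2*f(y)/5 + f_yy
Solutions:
 f(y) = C1*sin(sqrt(10)*y/5) + C2*cos(sqrt(10)*y/5)


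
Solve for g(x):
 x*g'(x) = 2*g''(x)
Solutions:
 g(x) = C1 + C2*erfi(x/2)


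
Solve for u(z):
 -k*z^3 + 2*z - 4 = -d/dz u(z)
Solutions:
 u(z) = C1 + k*z^4/4 - z^2 + 4*z


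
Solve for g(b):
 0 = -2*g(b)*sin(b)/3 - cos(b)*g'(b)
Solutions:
 g(b) = C1*cos(b)^(2/3)


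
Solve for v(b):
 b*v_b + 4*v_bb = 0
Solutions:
 v(b) = C1 + C2*erf(sqrt(2)*b/4)


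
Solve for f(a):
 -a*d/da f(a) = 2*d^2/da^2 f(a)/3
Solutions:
 f(a) = C1 + C2*erf(sqrt(3)*a/2)


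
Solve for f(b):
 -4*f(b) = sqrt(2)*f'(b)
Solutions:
 f(b) = C1*exp(-2*sqrt(2)*b)


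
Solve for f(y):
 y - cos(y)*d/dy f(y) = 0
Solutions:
 f(y) = C1 + Integral(y/cos(y), y)


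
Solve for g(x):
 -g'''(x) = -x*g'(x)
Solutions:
 g(x) = C1 + Integral(C2*airyai(x) + C3*airybi(x), x)


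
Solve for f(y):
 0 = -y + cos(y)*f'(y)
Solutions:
 f(y) = C1 + Integral(y/cos(y), y)


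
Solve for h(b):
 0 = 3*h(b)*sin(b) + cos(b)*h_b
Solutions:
 h(b) = C1*cos(b)^3


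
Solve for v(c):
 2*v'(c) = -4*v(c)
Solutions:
 v(c) = C1*exp(-2*c)


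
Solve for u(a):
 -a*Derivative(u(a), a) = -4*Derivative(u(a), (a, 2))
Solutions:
 u(a) = C1 + C2*erfi(sqrt(2)*a/4)


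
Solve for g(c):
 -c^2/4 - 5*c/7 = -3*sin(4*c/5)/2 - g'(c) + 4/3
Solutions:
 g(c) = C1 + c^3/12 + 5*c^2/14 + 4*c/3 + 15*cos(4*c/5)/8


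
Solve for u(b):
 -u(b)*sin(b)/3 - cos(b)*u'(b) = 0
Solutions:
 u(b) = C1*cos(b)^(1/3)


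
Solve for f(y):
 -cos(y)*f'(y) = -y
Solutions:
 f(y) = C1 + Integral(y/cos(y), y)


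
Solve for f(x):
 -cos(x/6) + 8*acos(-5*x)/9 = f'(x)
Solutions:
 f(x) = C1 + 8*x*acos(-5*x)/9 + 8*sqrt(1 - 25*x^2)/45 - 6*sin(x/6)


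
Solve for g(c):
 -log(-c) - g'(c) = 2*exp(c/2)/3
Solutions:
 g(c) = C1 - c*log(-c) + c - 4*exp(c/2)/3


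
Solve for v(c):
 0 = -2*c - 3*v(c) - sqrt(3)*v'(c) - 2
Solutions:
 v(c) = C1*exp(-sqrt(3)*c) - 2*c/3 - 2/3 + 2*sqrt(3)/9


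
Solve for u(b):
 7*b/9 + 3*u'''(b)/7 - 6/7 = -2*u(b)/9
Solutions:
 u(b) = C3*exp(-14^(1/3)*b/3) - 7*b/2 + (C1*sin(14^(1/3)*sqrt(3)*b/6) + C2*cos(14^(1/3)*sqrt(3)*b/6))*exp(14^(1/3)*b/6) + 27/7


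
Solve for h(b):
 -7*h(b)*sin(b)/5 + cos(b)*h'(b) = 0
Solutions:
 h(b) = C1/cos(b)^(7/5)


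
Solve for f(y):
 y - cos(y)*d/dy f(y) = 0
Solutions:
 f(y) = C1 + Integral(y/cos(y), y)


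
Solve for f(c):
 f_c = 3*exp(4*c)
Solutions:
 f(c) = C1 + 3*exp(4*c)/4


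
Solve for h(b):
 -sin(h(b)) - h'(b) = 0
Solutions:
 h(b) = -acos((-C1 - exp(2*b))/(C1 - exp(2*b))) + 2*pi
 h(b) = acos((-C1 - exp(2*b))/(C1 - exp(2*b)))


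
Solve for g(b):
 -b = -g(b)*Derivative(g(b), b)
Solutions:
 g(b) = -sqrt(C1 + b^2)
 g(b) = sqrt(C1 + b^2)


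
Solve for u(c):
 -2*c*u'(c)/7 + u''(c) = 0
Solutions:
 u(c) = C1 + C2*erfi(sqrt(7)*c/7)


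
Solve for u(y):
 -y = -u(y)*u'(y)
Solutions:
 u(y) = -sqrt(C1 + y^2)
 u(y) = sqrt(C1 + y^2)


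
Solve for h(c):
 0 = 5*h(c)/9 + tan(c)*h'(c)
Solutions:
 h(c) = C1/sin(c)^(5/9)


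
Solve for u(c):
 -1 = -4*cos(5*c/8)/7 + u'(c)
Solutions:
 u(c) = C1 - c + 32*sin(5*c/8)/35


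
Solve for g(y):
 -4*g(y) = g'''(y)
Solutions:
 g(y) = C3*exp(-2^(2/3)*y) + (C1*sin(2^(2/3)*sqrt(3)*y/2) + C2*cos(2^(2/3)*sqrt(3)*y/2))*exp(2^(2/3)*y/2)


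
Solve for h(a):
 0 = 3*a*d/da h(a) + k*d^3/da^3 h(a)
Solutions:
 h(a) = C1 + Integral(C2*airyai(3^(1/3)*a*(-1/k)^(1/3)) + C3*airybi(3^(1/3)*a*(-1/k)^(1/3)), a)


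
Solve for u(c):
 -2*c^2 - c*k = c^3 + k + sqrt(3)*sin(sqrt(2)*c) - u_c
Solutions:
 u(c) = C1 + c^4/4 + 2*c^3/3 + c^2*k/2 + c*k - sqrt(6)*cos(sqrt(2)*c)/2


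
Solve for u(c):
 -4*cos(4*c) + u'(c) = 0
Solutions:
 u(c) = C1 + sin(4*c)


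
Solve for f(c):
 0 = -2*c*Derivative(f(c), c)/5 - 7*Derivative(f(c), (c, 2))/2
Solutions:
 f(c) = C1 + C2*erf(sqrt(70)*c/35)


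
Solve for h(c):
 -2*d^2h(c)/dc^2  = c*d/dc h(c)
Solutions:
 h(c) = C1 + C2*erf(c/2)


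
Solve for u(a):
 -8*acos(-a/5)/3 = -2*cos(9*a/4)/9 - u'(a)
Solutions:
 u(a) = C1 + 8*a*acos(-a/5)/3 + 8*sqrt(25 - a^2)/3 - 8*sin(9*a/4)/81


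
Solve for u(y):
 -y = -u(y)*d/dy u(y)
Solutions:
 u(y) = -sqrt(C1 + y^2)
 u(y) = sqrt(C1 + y^2)


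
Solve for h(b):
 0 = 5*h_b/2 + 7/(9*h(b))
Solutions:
 h(b) = -sqrt(C1 - 140*b)/15
 h(b) = sqrt(C1 - 140*b)/15


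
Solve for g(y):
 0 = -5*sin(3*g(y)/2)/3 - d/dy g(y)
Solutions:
 g(y) = -2*acos((-C1 - exp(5*y))/(C1 - exp(5*y)))/3 + 4*pi/3
 g(y) = 2*acos((-C1 - exp(5*y))/(C1 - exp(5*y)))/3


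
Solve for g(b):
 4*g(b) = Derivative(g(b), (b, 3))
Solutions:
 g(b) = C3*exp(2^(2/3)*b) + (C1*sin(2^(2/3)*sqrt(3)*b/2) + C2*cos(2^(2/3)*sqrt(3)*b/2))*exp(-2^(2/3)*b/2)


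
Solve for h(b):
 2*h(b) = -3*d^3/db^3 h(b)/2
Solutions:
 h(b) = C3*exp(-6^(2/3)*b/3) + (C1*sin(2^(2/3)*3^(1/6)*b/2) + C2*cos(2^(2/3)*3^(1/6)*b/2))*exp(6^(2/3)*b/6)


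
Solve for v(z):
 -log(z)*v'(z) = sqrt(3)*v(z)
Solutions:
 v(z) = C1*exp(-sqrt(3)*li(z))


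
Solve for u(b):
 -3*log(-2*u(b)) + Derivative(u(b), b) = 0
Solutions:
 -Integral(1/(log(-_y) + log(2)), (_y, u(b)))/3 = C1 - b


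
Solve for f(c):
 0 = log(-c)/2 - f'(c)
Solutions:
 f(c) = C1 + c*log(-c)/2 - c/2


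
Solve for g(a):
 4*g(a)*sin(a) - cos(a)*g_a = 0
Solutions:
 g(a) = C1/cos(a)^4


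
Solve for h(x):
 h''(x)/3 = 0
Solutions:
 h(x) = C1 + C2*x


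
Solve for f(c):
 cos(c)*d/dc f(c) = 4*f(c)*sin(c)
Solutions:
 f(c) = C1/cos(c)^4


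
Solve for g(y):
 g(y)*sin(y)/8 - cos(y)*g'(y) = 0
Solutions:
 g(y) = C1/cos(y)^(1/8)


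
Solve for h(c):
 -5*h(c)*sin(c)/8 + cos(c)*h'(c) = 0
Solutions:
 h(c) = C1/cos(c)^(5/8)


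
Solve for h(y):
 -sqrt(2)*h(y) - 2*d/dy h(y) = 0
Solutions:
 h(y) = C1*exp(-sqrt(2)*y/2)


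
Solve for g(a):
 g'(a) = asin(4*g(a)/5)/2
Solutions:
 Integral(1/asin(4*_y/5), (_y, g(a))) = C1 + a/2


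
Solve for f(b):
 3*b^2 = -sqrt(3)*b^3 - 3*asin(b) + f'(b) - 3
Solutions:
 f(b) = C1 + sqrt(3)*b^4/4 + b^3 + 3*b*asin(b) + 3*b + 3*sqrt(1 - b^2)


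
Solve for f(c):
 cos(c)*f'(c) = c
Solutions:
 f(c) = C1 + Integral(c/cos(c), c)


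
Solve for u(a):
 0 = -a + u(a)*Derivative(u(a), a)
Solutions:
 u(a) = -sqrt(C1 + a^2)
 u(a) = sqrt(C1 + a^2)


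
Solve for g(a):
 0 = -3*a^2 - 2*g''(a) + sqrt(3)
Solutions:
 g(a) = C1 + C2*a - a^4/8 + sqrt(3)*a^2/4


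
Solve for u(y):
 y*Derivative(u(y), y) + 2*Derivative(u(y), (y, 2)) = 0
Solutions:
 u(y) = C1 + C2*erf(y/2)


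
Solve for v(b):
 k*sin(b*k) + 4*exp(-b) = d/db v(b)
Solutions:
 v(b) = C1 - cos(b*k) - 4*exp(-b)


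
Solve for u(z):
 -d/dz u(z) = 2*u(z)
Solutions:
 u(z) = C1*exp(-2*z)


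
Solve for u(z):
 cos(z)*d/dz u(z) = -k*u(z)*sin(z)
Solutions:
 u(z) = C1*exp(k*log(cos(z)))


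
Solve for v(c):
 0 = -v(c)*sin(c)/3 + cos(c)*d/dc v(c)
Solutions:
 v(c) = C1/cos(c)^(1/3)


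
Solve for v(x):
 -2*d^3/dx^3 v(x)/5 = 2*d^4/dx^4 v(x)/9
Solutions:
 v(x) = C1 + C2*x + C3*x^2 + C4*exp(-9*x/5)


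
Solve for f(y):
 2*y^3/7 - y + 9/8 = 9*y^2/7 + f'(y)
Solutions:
 f(y) = C1 + y^4/14 - 3*y^3/7 - y^2/2 + 9*y/8


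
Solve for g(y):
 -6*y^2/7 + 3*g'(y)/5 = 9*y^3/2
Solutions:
 g(y) = C1 + 15*y^4/8 + 10*y^3/21


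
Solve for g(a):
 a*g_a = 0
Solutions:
 g(a) = C1


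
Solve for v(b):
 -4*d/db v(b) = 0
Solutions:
 v(b) = C1


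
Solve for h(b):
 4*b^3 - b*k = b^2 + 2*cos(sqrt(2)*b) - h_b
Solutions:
 h(b) = C1 - b^4 + b^3/3 + b^2*k/2 + sqrt(2)*sin(sqrt(2)*b)


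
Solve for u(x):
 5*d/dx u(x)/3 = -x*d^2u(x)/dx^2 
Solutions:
 u(x) = C1 + C2/x^(2/3)


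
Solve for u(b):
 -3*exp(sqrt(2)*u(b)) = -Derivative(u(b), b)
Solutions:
 u(b) = sqrt(2)*(2*log(-1/(C1 + 3*b)) - log(2))/4


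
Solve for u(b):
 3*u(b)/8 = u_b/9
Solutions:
 u(b) = C1*exp(27*b/8)


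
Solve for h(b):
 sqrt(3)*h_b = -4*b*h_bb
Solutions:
 h(b) = C1 + C2*b^(1 - sqrt(3)/4)


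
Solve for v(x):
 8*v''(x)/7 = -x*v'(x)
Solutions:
 v(x) = C1 + C2*erf(sqrt(7)*x/4)


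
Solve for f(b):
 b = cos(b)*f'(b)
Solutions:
 f(b) = C1 + Integral(b/cos(b), b)


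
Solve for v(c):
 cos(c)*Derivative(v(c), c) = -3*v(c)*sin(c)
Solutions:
 v(c) = C1*cos(c)^3


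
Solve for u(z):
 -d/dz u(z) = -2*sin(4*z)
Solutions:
 u(z) = C1 - cos(4*z)/2


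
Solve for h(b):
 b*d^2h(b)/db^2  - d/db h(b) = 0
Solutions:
 h(b) = C1 + C2*b^2


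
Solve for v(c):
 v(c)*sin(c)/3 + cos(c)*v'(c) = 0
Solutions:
 v(c) = C1*cos(c)^(1/3)


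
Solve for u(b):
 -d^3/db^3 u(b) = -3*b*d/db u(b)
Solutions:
 u(b) = C1 + Integral(C2*airyai(3^(1/3)*b) + C3*airybi(3^(1/3)*b), b)


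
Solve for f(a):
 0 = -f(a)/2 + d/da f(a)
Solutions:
 f(a) = C1*exp(a/2)


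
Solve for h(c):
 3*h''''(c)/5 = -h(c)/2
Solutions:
 h(c) = (C1*sin(10^(1/4)*3^(3/4)*c/6) + C2*cos(10^(1/4)*3^(3/4)*c/6))*exp(-10^(1/4)*3^(3/4)*c/6) + (C3*sin(10^(1/4)*3^(3/4)*c/6) + C4*cos(10^(1/4)*3^(3/4)*c/6))*exp(10^(1/4)*3^(3/4)*c/6)


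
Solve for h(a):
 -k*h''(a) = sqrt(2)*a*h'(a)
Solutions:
 h(a) = C1 + C2*sqrt(k)*erf(2^(3/4)*a*sqrt(1/k)/2)


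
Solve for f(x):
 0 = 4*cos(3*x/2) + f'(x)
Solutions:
 f(x) = C1 - 8*sin(3*x/2)/3


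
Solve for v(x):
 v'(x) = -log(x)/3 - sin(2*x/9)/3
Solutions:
 v(x) = C1 - x*log(x)/3 + x/3 + 3*cos(2*x/9)/2


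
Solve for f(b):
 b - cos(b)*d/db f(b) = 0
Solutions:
 f(b) = C1 + Integral(b/cos(b), b)


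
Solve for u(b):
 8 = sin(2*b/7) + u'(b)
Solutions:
 u(b) = C1 + 8*b + 7*cos(2*b/7)/2


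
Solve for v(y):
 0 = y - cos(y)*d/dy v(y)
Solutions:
 v(y) = C1 + Integral(y/cos(y), y)


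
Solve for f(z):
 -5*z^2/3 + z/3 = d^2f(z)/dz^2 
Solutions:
 f(z) = C1 + C2*z - 5*z^4/36 + z^3/18


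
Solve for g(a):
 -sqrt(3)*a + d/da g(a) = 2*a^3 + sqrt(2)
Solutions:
 g(a) = C1 + a^4/2 + sqrt(3)*a^2/2 + sqrt(2)*a


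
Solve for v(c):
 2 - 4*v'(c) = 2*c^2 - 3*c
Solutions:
 v(c) = C1 - c^3/6 + 3*c^2/8 + c/2


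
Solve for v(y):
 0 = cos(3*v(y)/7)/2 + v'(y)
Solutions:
 y/2 - 7*log(sin(3*v(y)/7) - 1)/6 + 7*log(sin(3*v(y)/7) + 1)/6 = C1


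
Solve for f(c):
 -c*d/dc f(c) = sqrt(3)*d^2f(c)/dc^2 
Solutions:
 f(c) = C1 + C2*erf(sqrt(2)*3^(3/4)*c/6)


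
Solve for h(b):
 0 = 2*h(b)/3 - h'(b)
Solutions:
 h(b) = C1*exp(2*b/3)


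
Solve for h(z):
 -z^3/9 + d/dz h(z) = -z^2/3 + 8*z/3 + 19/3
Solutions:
 h(z) = C1 + z^4/36 - z^3/9 + 4*z^2/3 + 19*z/3


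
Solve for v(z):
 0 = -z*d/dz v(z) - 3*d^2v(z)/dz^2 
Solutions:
 v(z) = C1 + C2*erf(sqrt(6)*z/6)


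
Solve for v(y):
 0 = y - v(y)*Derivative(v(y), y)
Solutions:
 v(y) = -sqrt(C1 + y^2)
 v(y) = sqrt(C1 + y^2)


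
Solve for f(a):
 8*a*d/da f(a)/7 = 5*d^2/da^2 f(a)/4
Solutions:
 f(a) = C1 + C2*erfi(4*sqrt(35)*a/35)


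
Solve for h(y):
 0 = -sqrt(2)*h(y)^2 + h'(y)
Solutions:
 h(y) = -1/(C1 + sqrt(2)*y)


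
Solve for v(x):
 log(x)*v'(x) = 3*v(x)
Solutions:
 v(x) = C1*exp(3*li(x))


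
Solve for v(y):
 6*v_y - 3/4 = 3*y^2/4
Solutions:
 v(y) = C1 + y^3/24 + y/8


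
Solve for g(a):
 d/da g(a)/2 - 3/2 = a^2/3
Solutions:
 g(a) = C1 + 2*a^3/9 + 3*a


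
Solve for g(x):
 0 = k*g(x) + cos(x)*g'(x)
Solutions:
 g(x) = C1*exp(k*(log(sin(x) - 1) - log(sin(x) + 1))/2)


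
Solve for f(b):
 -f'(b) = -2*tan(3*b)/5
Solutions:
 f(b) = C1 - 2*log(cos(3*b))/15


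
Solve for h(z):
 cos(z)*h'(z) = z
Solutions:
 h(z) = C1 + Integral(z/cos(z), z)


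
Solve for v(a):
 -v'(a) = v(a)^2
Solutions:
 v(a) = 1/(C1 + a)


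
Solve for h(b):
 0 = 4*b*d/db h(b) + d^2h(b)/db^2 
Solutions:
 h(b) = C1 + C2*erf(sqrt(2)*b)


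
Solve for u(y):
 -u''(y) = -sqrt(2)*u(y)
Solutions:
 u(y) = C1*exp(-2^(1/4)*y) + C2*exp(2^(1/4)*y)


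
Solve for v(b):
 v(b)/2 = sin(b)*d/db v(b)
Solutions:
 v(b) = C1*(cos(b) - 1)^(1/4)/(cos(b) + 1)^(1/4)


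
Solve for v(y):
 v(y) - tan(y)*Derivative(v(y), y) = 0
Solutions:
 v(y) = C1*sin(y)


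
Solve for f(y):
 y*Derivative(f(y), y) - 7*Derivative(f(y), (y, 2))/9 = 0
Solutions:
 f(y) = C1 + C2*erfi(3*sqrt(14)*y/14)


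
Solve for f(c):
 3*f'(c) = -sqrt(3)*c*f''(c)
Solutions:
 f(c) = C1 + C2*c^(1 - sqrt(3))


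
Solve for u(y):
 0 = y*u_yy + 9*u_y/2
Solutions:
 u(y) = C1 + C2/y^(7/2)


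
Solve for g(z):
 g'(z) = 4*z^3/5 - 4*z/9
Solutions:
 g(z) = C1 + z^4/5 - 2*z^2/9


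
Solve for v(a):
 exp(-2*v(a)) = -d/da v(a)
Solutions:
 v(a) = log(-sqrt(C1 - 2*a))
 v(a) = log(C1 - 2*a)/2


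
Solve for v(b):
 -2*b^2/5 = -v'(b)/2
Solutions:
 v(b) = C1 + 4*b^3/15


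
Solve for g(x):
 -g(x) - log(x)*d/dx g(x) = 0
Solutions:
 g(x) = C1*exp(-li(x))


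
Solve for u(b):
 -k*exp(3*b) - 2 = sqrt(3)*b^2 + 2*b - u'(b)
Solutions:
 u(b) = C1 + sqrt(3)*b^3/3 + b^2 + 2*b + k*exp(3*b)/3


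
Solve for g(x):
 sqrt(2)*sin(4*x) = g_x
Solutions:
 g(x) = C1 - sqrt(2)*cos(4*x)/4


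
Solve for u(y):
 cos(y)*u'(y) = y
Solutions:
 u(y) = C1 + Integral(y/cos(y), y)


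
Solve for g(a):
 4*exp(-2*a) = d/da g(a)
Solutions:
 g(a) = C1 - 2*exp(-2*a)


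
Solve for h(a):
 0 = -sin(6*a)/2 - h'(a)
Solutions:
 h(a) = C1 + cos(6*a)/12


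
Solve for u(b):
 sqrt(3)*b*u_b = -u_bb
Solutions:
 u(b) = C1 + C2*erf(sqrt(2)*3^(1/4)*b/2)


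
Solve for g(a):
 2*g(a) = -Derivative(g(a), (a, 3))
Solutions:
 g(a) = C3*exp(-2^(1/3)*a) + (C1*sin(2^(1/3)*sqrt(3)*a/2) + C2*cos(2^(1/3)*sqrt(3)*a/2))*exp(2^(1/3)*a/2)


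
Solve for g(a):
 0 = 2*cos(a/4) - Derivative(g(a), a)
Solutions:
 g(a) = C1 + 8*sin(a/4)


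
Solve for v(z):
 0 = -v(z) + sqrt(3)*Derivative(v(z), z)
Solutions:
 v(z) = C1*exp(sqrt(3)*z/3)


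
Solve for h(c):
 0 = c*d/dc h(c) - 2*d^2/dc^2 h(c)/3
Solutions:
 h(c) = C1 + C2*erfi(sqrt(3)*c/2)


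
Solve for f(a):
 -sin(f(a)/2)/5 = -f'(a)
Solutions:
 -a/5 + log(cos(f(a)/2) - 1) - log(cos(f(a)/2) + 1) = C1


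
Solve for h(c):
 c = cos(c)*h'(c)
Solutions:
 h(c) = C1 + Integral(c/cos(c), c)


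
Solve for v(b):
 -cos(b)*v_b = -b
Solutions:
 v(b) = C1 + Integral(b/cos(b), b)


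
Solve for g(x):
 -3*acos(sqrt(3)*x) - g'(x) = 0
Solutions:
 g(x) = C1 - 3*x*acos(sqrt(3)*x) + sqrt(3)*sqrt(1 - 3*x^2)


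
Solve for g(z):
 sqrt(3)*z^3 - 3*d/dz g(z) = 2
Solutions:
 g(z) = C1 + sqrt(3)*z^4/12 - 2*z/3


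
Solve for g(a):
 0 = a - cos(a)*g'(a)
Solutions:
 g(a) = C1 + Integral(a/cos(a), a)


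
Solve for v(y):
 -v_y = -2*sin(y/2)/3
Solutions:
 v(y) = C1 - 4*cos(y/2)/3


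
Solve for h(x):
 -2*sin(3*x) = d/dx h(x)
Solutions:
 h(x) = C1 + 2*cos(3*x)/3


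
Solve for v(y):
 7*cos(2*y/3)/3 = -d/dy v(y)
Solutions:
 v(y) = C1 - 7*sin(2*y/3)/2


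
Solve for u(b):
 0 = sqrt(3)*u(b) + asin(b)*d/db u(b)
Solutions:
 u(b) = C1*exp(-sqrt(3)*Integral(1/asin(b), b))


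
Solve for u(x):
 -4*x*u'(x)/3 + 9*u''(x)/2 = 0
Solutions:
 u(x) = C1 + C2*erfi(2*sqrt(3)*x/9)


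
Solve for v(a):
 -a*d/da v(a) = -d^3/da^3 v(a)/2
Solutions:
 v(a) = C1 + Integral(C2*airyai(2^(1/3)*a) + C3*airybi(2^(1/3)*a), a)


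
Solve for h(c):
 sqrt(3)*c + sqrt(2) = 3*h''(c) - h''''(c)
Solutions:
 h(c) = C1 + C2*c + C3*exp(-sqrt(3)*c) + C4*exp(sqrt(3)*c) + sqrt(3)*c^3/18 + sqrt(2)*c^2/6


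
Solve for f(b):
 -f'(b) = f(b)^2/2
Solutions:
 f(b) = 2/(C1 + b)


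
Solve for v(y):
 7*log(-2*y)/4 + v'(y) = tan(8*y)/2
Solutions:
 v(y) = C1 - 7*y*log(-y)/4 - 7*y*log(2)/4 + 7*y/4 - log(cos(8*y))/16


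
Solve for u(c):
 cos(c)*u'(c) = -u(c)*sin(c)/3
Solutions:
 u(c) = C1*cos(c)^(1/3)


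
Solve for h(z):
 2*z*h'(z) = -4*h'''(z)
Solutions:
 h(z) = C1 + Integral(C2*airyai(-2^(2/3)*z/2) + C3*airybi(-2^(2/3)*z/2), z)


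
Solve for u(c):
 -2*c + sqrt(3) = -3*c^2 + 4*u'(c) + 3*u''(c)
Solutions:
 u(c) = C1 + C2*exp(-4*c/3) + c^3/4 - 13*c^2/16 + sqrt(3)*c/4 + 39*c/32


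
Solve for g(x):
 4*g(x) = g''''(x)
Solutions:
 g(x) = C1*exp(-sqrt(2)*x) + C2*exp(sqrt(2)*x) + C3*sin(sqrt(2)*x) + C4*cos(sqrt(2)*x)


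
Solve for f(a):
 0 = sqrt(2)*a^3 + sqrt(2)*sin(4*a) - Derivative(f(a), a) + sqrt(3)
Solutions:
 f(a) = C1 + sqrt(2)*a^4/4 + sqrt(3)*a - sqrt(2)*cos(4*a)/4


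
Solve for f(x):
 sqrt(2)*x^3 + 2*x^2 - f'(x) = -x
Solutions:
 f(x) = C1 + sqrt(2)*x^4/4 + 2*x^3/3 + x^2/2


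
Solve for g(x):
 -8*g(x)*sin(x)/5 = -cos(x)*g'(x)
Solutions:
 g(x) = C1/cos(x)^(8/5)


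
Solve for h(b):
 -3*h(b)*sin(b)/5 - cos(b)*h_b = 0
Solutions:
 h(b) = C1*cos(b)^(3/5)


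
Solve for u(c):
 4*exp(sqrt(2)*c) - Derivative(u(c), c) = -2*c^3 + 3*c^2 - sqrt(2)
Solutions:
 u(c) = C1 + c^4/2 - c^3 + sqrt(2)*c + 2*sqrt(2)*exp(sqrt(2)*c)


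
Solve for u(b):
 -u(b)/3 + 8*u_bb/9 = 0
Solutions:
 u(b) = C1*exp(-sqrt(6)*b/4) + C2*exp(sqrt(6)*b/4)


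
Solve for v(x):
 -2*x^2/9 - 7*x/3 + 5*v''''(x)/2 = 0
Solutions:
 v(x) = C1 + C2*x + C3*x^2 + C4*x^3 + x^6/4050 + 7*x^5/900


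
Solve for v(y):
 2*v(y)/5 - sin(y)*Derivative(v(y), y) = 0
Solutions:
 v(y) = C1*(cos(y) - 1)^(1/5)/(cos(y) + 1)^(1/5)


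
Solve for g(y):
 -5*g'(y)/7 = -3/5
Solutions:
 g(y) = C1 + 21*y/25


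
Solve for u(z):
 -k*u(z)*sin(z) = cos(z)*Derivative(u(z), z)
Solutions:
 u(z) = C1*exp(k*log(cos(z)))


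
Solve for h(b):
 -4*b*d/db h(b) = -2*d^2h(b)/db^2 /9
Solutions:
 h(b) = C1 + C2*erfi(3*b)


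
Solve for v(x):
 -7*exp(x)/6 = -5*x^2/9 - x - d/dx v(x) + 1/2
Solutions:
 v(x) = C1 - 5*x^3/27 - x^2/2 + x/2 + 7*exp(x)/6


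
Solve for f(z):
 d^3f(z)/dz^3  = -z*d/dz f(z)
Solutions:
 f(z) = C1 + Integral(C2*airyai(-z) + C3*airybi(-z), z)


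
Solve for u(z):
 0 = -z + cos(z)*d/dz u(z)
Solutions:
 u(z) = C1 + Integral(z/cos(z), z)


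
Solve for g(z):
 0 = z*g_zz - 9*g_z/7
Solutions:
 g(z) = C1 + C2*z^(16/7)


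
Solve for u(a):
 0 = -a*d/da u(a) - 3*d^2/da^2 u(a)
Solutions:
 u(a) = C1 + C2*erf(sqrt(6)*a/6)


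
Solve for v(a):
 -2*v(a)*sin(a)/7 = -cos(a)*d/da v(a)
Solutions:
 v(a) = C1/cos(a)^(2/7)


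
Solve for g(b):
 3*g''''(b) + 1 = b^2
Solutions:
 g(b) = C1 + C2*b + C3*b^2 + C4*b^3 + b^6/1080 - b^4/72


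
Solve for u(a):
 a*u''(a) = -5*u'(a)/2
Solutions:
 u(a) = C1 + C2/a^(3/2)


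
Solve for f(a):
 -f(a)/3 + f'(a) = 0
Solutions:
 f(a) = C1*exp(a/3)


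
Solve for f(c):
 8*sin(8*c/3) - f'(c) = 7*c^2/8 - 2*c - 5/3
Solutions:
 f(c) = C1 - 7*c^3/24 + c^2 + 5*c/3 - 3*cos(8*c/3)


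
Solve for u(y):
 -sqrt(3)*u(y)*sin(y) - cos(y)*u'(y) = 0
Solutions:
 u(y) = C1*cos(y)^(sqrt(3))


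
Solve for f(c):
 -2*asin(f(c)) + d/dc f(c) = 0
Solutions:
 Integral(1/asin(_y), (_y, f(c))) = C1 + 2*c


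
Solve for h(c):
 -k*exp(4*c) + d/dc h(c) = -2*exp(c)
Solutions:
 h(c) = C1 + k*exp(4*c)/4 - 2*exp(c)


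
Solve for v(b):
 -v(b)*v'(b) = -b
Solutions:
 v(b) = -sqrt(C1 + b^2)
 v(b) = sqrt(C1 + b^2)


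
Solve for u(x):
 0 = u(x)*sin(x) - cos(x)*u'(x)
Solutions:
 u(x) = C1/cos(x)


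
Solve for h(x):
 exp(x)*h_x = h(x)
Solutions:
 h(x) = C1*exp(-exp(-x))


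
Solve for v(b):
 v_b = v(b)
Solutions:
 v(b) = C1*exp(b)


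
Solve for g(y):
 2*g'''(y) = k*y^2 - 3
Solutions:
 g(y) = C1 + C2*y + C3*y^2 + k*y^5/120 - y^3/4


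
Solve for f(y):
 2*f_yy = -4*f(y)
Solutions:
 f(y) = C1*sin(sqrt(2)*y) + C2*cos(sqrt(2)*y)


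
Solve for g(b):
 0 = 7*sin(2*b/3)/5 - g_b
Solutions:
 g(b) = C1 - 21*cos(2*b/3)/10


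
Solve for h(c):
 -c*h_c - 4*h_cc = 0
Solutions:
 h(c) = C1 + C2*erf(sqrt(2)*c/4)


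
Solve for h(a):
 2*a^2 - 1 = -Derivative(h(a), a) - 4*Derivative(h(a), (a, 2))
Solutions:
 h(a) = C1 + C2*exp(-a/4) - 2*a^3/3 + 8*a^2 - 63*a


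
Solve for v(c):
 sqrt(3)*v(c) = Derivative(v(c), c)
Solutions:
 v(c) = C1*exp(sqrt(3)*c)


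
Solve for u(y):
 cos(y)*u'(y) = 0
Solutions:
 u(y) = C1


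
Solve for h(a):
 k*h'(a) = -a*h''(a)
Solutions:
 h(a) = C1 + a^(1 - re(k))*(C2*sin(log(a)*Abs(im(k))) + C3*cos(log(a)*im(k)))


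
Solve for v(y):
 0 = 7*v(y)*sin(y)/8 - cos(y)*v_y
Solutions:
 v(y) = C1/cos(y)^(7/8)


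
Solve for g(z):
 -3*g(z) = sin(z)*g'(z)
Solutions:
 g(z) = C1*(cos(z) + 1)^(3/2)/(cos(z) - 1)^(3/2)


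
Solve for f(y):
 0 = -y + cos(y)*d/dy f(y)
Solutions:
 f(y) = C1 + Integral(y/cos(y), y)


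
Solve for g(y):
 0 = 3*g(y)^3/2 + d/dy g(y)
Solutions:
 g(y) = -sqrt(-1/(C1 - 3*y))
 g(y) = sqrt(-1/(C1 - 3*y))


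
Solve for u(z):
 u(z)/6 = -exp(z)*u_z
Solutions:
 u(z) = C1*exp(exp(-z)/6)


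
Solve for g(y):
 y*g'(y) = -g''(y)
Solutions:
 g(y) = C1 + C2*erf(sqrt(2)*y/2)


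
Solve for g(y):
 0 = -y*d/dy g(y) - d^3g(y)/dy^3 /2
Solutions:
 g(y) = C1 + Integral(C2*airyai(-2^(1/3)*y) + C3*airybi(-2^(1/3)*y), y)


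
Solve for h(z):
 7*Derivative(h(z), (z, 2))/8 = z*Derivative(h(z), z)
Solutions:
 h(z) = C1 + C2*erfi(2*sqrt(7)*z/7)
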